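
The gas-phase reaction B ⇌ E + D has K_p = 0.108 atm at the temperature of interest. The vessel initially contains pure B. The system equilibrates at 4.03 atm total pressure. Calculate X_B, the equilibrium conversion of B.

X = 0.162

Take 1 mol B as basis and let X be its fractional conversion, so ξ = X.
Species balance: n_B = 1 − X; n_E = X; n_D = X.
Summing: n_T = 1 + X.
y_i = n_i/n_T, p_i = y_i·P. K_p = p_E p_D / (p_B).
Equating to 0.108 atm and solving on 0 < X < 1: X = 0.162.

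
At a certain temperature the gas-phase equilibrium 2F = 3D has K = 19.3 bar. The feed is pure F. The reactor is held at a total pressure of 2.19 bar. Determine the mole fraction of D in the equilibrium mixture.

y_D = 0.772

Basis: 1 mol F initially; let X = conversion of F. Extent ξ = 0.5X.
Moles: n_F = 1 − X; n_D = 1.5X.
n_T = Σnᵢ = 1 + 0.5X.
With p_i = (n_i/n_T)P, K = p_D^3 / (p_F^2).
Equating to 19.3 bar and solving on 0 < X < 1: X = 0.693.
Then n_D = 1.04, n_T = 1.35, so y_D = 0.772.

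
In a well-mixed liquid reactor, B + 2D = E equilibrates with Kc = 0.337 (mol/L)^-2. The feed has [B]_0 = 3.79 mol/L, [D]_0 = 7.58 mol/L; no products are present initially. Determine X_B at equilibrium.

Let X = conversion of B; extent ξ = 3.79·X mol/L.
Concentrations: [B] = 3.79 − 3.79X; [D] = 7.58 − 7.58X; [E] = 3.79X.
Kc = [E] / ([B] [D]^2).
Equating to 0.337 (mol/L)^-2: the physical root is X = 0.674.

X = 0.674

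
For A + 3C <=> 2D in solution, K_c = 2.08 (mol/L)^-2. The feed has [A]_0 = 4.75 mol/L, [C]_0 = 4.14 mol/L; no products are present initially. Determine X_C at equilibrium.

X = 0.793

Let X = conversion of C; extent ξ = 4.14X/3 mol/L.
Concentrations: [A] = 4.75 − 1.38X; [C] = 4.14 − 4.14X; [D] = 2.76X.
K_c = [D]^2 / ([A] [C]^3).
Solving K_c = 2.08 for X ∈ (0,1): X = 0.793.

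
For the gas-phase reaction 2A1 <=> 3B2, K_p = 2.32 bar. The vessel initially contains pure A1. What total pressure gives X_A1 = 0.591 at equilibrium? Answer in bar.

P = 0.722 bar

Let X = conversion of A1 (basis 1 mol A1); extent of reaction ξ = 0.5X.
At extent ξ: n_A1 = 1 − X; n_B2 = 1.5X.
n_T = Σnᵢ = 1 + 0.5X.
K_p = p_B2^3 / (p_A1^2) with p_i = (n_i/n_T)·P.
At X = 0.591: the mole-fraction product g(X) = Π y_i^ν_i = 3.215. Since K_p = g(X)·P^{1}, P = (K_p/g)^(1/1) = (2.32/3.215)^(1/1) = 0.722 bar.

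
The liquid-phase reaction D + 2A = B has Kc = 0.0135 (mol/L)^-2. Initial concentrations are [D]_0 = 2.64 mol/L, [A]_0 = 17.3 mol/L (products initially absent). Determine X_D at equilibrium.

Let X = conversion of D; extent ξ = 2.64·X mol/L.
Concentrations: [D] = 2.64 − 2.64X; [A] = 17.3 − 5.28X; [B] = 2.64X.
Kc = [B] / ([D] [A]^2).
Solving Kc = 0.0135 for X ∈ (0,1): X = 0.712.

X = 0.712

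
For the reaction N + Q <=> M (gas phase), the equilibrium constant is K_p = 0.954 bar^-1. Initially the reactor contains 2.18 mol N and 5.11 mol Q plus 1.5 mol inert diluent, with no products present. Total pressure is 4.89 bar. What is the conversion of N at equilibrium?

Let X = conversion of N (basis 2.18 mol N); extent of reaction ξ = 2.18X.
Species balance: n_N = 2.18 − 2.18X; n_Q = 5.11 − 2.18X; n_M = 2.18X; n_I = 1.5 (inert).
Total moles n_T = 8.79 − 2.18X.
Mole fractions y_i = n_i/n_T; K_p = p_M / (p_N p_Q) with p_i = y_i·P.
Substituting and setting equal to 0.954 bar^-1 gives a polynomial in X; the root in (0,1) is X = 0.697.

X = 0.697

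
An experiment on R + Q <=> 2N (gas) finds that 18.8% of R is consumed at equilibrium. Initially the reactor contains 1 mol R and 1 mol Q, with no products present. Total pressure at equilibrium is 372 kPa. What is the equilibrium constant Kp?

Basis: 1 mol R initially; let X = conversion of R. Extent ξ = X.
Species balance: n_R = 1 − X; n_Q = 1 − X; n_N = 2X.
Total moles n_T = 2 (Δν = 0, constant).
At X = 0.188: n_R = 0.812, n_Q = 0.812, n_N = 0.376, n_T = 2.
p_i = (n_i/n_T)·P. Kp = p_N^2 / (p_R p_Q) = 0.214.

Kp = 0.214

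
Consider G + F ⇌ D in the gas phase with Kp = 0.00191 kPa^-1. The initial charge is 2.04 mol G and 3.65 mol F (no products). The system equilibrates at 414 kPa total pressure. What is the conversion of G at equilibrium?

X = 0.320

Take 2.04 mol G as basis and let X be its fractional conversion, so ξ = 2.04X.
At extent ξ: n_G = 2.04 − 2.04X; n_F = 3.65 − 2.04X; n_D = 2.04X.
Summing: n_T = 5.69 − 2.04X.
Mole fractions y_i = n_i/n_T; Kp = p_D / (p_G p_F) with p_i = y_i·P.
Equating to 0.00191 kPa^-1 and solving on 0 < X < 1: X = 0.320.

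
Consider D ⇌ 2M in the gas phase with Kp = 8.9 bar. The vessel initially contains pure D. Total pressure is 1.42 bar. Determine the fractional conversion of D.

Take 1 mol D as basis and let X be its fractional conversion, so ξ = X.
Mole table: n_D = 1 − X; n_M = 2X.
n_T = Σnᵢ = 1 + X.
y_i = n_i/n_T, p_i = y_i·P. Kp = p_M^2 / (p_D).
This yields a degree-2 equation in X; solving on (0,1), X = 0.781.

X = 0.781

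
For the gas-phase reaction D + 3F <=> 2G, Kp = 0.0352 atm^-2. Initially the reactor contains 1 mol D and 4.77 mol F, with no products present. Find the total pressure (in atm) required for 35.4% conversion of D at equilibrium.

Take 1 mol D as basis and let X be its fractional conversion, so ξ = X.
Species balance: n_D = 1 − X; n_F = 4.77 − 3X; n_G = 2X.
Summing: n_T = 5.77 − 2X.
Kp = p_G^2 / (p_D p_F^3) with p_i = (n_i/n_T)·P.
At X = 0.354: the mole-fraction product g(X) = Π y_i^ν_i = 0.39. Since Kp = g(X)·P^{-2}, P = (g/Kp)^(1/2) = (0.39/0.0352)^(1/2) = 3.33 atm.

P = 3.33 atm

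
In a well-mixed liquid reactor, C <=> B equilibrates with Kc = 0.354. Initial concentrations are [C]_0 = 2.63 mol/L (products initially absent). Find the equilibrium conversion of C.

X = 0.261

Let X = conversion of C; extent ξ = 2.63·X mol/L.
Concentrations: [C] = 2.63 − 2.63X; [B] = 2.63X.
Kc = [B] / ([C]).
Equating to 0.354: the physical root is X = 0.261.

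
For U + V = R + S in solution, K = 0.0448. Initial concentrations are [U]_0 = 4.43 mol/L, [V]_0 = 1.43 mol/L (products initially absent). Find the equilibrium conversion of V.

X = 0.297

Let X = conversion of V; extent ξ = 1.43·X mol/L.
Concentrations: [U] = 4.43 − 1.43X; [V] = 1.43 − 1.43X; [R] = 1.43X; [S] = 1.43X.
K = [R] [S] / ([U] [V]).
Solving K = 0.0448 for X ∈ (0,1): X = 0.297.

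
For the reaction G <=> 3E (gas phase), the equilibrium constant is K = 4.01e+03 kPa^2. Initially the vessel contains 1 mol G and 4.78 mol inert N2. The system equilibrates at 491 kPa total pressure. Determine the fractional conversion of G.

X = 0.262

Basis: 1 mol G initially; let X = conversion of G. Extent ξ = X.
Moles: n_G = 1 − X; n_E = 3X; n_I = 4.78 (inert).
Summing: n_T = 5.78 + 2X.
y_i = n_i/n_T, p_i = y_i·P. K = p_E^3 / (p_G).
Setting this equal to 4.01e+03 kPa^2 and taking the physical root (0 < X < 1) gives X = 0.262.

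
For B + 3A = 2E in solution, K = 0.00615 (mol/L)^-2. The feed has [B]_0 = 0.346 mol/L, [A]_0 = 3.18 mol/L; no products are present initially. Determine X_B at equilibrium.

Let X = conversion of B; extent ξ = 0.346·X mol/L.
Concentrations: [B] = 0.346 − 0.346X; [A] = 3.18 − 1.04X; [E] = 0.692X.
K = [E]^2 / ([B] [A]^3).
This equals 0.00615 at X = 0.278 (the root in 0 < X < 1).

X = 0.278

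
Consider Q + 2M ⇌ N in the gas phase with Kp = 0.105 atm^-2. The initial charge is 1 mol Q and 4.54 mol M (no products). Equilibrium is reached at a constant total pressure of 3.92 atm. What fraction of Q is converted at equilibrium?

Let X = conversion of Q (basis 1 mol Q); extent of reaction ξ = X.
Species balance: n_Q = 1 − X; n_M = 4.54 − 2X; n_N = X.
Summing: n_T = 5.54 − 2X.
Mole fractions y_i = n_i/n_T; Kp = p_N / (p_Q p_M^2) with p_i = y_i·P.
Substituting and setting equal to 0.105 atm^-2 gives a polynomial in X; the root in (0,1) is X = 0.495.

X = 0.495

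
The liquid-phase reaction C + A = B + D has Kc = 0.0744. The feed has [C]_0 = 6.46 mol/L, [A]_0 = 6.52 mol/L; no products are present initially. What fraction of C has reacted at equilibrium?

Let X = conversion of C; extent ξ = 6.46·X mol/L.
Concentrations: [C] = 6.46 − 6.46X; [A] = 6.52 − 6.46X; [B] = 6.46X; [D] = 6.46X.
Kc = [B] [D] / ([C] [A]).
This equals 0.0744 at X = 0.215 (the root in 0 < X < 1).

X = 0.215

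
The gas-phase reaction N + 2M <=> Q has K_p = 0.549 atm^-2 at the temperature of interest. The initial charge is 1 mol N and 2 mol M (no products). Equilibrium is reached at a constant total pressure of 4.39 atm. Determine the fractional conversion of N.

X = 0.646

Let X = conversion of N (basis 1 mol N); extent of reaction ξ = X.
At extent ξ: n_N = 1 − X; n_M = 2 − 2X; n_Q = X.
n_T = Σnᵢ = 3 − 2X.
Mole fractions y_i = n_i/n_T; K_p = p_Q / (p_N p_M^2) with p_i = y_i·P.
This yields a degree-3 equation in X; solving on (0,1), X = 0.646.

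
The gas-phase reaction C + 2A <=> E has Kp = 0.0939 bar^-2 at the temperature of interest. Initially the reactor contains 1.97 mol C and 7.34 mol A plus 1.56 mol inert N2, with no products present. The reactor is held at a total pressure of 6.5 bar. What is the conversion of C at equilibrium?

X = 0.579

Basis: 1.97 mol C initially; let X = conversion of C. Extent ξ = 1.97X.
Moles: n_C = 1.97 − 1.97X; n_A = 7.34 − 3.94X; n_E = 1.97X; n_I = 1.56 (inert).
Total moles n_T = 10.9 − 3.94X.
Mole fractions y_i = n_i/n_T; Kp = p_E / (p_C p_A^2) with p_i = y_i·P.
Equating to 0.0939 bar^-2 and solving on 0 < X < 1: X = 0.579.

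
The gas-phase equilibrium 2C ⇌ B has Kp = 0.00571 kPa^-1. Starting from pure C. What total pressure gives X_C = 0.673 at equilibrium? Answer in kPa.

P = 366 kPa

Take 1 mol C as basis and let X be its fractional conversion, so ξ = 0.5X.
Mole table: n_C = 1 − X; n_B = 0.5X.
Summing: n_T = 1 − 0.5X.
Kp = p_B / (p_C^2) with p_i = (n_i/n_T)·P.
At X = 0.673: the mole-fraction product g(X) = Π y_i^ν_i = 2.088. Since Kp = g(X)·P^{-1}, P = (g/Kp)^(1/1) = (2.088/0.00571)^(1/1) = 366 kPa.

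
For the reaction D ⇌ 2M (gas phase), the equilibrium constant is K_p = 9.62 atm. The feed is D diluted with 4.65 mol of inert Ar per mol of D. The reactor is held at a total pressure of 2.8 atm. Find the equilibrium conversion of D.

X = 0.866

Basis: 1 mol D initially; let X = conversion of D. Extent ξ = X.
Moles: n_D = 1 − X; n_M = 2X; n_I = 4.65 (inert).
Total moles n_T = 5.65 + X.
Mole fractions y_i = n_i/n_T; K_p = p_M^2 / (p_D) with p_i = y_i·P.
This yields a degree-2 equation in X; solving on (0,1), X = 0.866.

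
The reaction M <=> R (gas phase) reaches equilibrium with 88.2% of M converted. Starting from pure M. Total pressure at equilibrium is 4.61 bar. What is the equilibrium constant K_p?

K_p = 7.47

Basis: 1 mol M initially; let X = conversion of M. Extent ξ = X.
At extent ξ: n_M = 1 − X; n_R = X.
Since Δν = 0, n_T = 1 throughout.
At X = 0.882: n_M = 0.118, n_R = 0.882, n_T = 1.
p_i = (n_i/n_T)·P. K_p = p_R / (p_M) = 7.47.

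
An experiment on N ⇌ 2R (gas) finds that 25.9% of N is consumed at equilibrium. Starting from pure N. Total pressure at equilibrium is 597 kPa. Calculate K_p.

K_p = 172 kPa

Basis: 1 mol N initially; let X = conversion of N. Extent ξ = X.
Moles: n_N = 1 − X; n_R = 2X.
n_T = Σnᵢ = 1 + X.
At X = 0.259: n_N = 0.741, n_R = 0.518, n_T = 1.26.
p_i = (n_i/n_T)·P. K_p = p_R^2 / (p_N) = 172 kPa.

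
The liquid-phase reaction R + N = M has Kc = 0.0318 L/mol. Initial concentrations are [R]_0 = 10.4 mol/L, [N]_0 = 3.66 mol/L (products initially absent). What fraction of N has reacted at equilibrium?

X = 0.233

Let X = conversion of N; extent ξ = 3.66·X mol/L.
Concentrations: [R] = 10.4 − 3.66X; [N] = 3.66 − 3.66X; [M] = 3.66X.
Kc = [M] / ([R] [N]).
Equating to 0.0318 L/mol: the physical root is X = 0.233.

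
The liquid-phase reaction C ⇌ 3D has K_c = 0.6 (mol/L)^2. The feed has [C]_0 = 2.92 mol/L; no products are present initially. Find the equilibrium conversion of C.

Let X = conversion of C; extent ξ = 2.92·X mol/L.
Concentrations: [C] = 2.92 − 2.92X; [D] = 8.76X.
K_c = [D]^3 / ([C]).
This equals 0.6 at X = 0.131 (the root in 0 < X < 1).

X = 0.131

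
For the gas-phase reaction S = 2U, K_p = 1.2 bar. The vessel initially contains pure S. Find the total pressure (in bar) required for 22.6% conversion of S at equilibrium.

Let X = conversion of S (basis 1 mol S); extent of reaction ξ = X.
At extent ξ: n_S = 1 − X; n_U = 2X.
Summing: n_T = 1 + X.
K_p = p_U^2 / (p_S) with p_i = (n_i/n_T)·P.
At X = 0.226: the mole-fraction product g(X) = Π y_i^ν_i = 0.2153. Since K_p = g(X)·P^{1}, P = (K_p/g)^(1/1) = (1.2/0.2153)^(1/1) = 5.57 bar.

P = 5.57 bar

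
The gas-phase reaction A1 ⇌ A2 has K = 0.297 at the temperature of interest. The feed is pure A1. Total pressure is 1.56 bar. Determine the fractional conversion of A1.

Take 1 mol A1 as basis and let X be its fractional conversion, so ξ = X.
Mole table: n_A1 = 1 − X; n_A2 = X.
n_T stays at 1 (no change in mole number).
y_i = n_i/n_T, p_i = y_i·P. K = p_A2 / (p_A1).
This yields a degree-1 equation in X; solving on (0,1), X = 0.229.

X = 0.229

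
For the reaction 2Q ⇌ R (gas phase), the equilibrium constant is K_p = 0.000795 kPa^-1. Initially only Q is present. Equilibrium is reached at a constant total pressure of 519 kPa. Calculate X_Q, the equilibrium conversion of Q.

X = 0.386

Take 1 mol Q as basis and let X be its fractional conversion, so ξ = 0.5X.
Moles: n_Q = 1 − X; n_R = 0.5X.
Total moles n_T = 1 − 0.5X.
Mole fractions y_i = n_i/n_T; K_p = p_R / (p_Q^2) with p_i = y_i·P.
This yields a degree-2 equation in X; solving on (0,1), X = 0.386.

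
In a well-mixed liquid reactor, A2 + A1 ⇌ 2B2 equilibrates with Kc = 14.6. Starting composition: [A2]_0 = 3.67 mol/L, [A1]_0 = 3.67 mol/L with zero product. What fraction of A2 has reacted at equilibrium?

X = 0.656

Let X = conversion of A2; extent ξ = 3.67·X mol/L.
Concentrations: [A2] = 3.67 − 3.67X; [A1] = 3.67 − 3.67X; [B2] = 7.34X.
Kc = [B2]^2 / ([A2] [A1]).
This equals 14.6 at X = 0.656 (the root in 0 < X < 1).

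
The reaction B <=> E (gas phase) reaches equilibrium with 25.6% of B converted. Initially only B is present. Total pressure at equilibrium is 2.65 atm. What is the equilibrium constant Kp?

Kp = 0.344

Let X = conversion of B (basis 1 mol B); extent of reaction ξ = X.
Species balance: n_B = 1 − X; n_E = X.
Total moles n_T = 1 (Δν = 0, constant).
At X = 0.256: n_B = 0.744, n_E = 0.256, n_T = 1.
p_i = (n_i/n_T)·P. Kp = p_E / (p_B) = 0.344.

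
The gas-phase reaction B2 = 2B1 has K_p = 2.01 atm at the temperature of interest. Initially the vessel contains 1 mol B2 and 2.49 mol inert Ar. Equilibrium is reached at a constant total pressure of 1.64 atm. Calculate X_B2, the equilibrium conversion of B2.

Let X = conversion of B2 (basis 1 mol B2); extent of reaction ξ = X.
At extent ξ: n_B2 = 1 − X; n_B1 = 2X; n_I = 2.49 (inert).
Total moles n_T = 3.49 + X.
y_i = n_i/n_T, p_i = y_i·P. K_p = p_B1^2 / (p_B2).
This yields a degree-2 equation in X; solving on (0,1), X = 0.659.

X = 0.659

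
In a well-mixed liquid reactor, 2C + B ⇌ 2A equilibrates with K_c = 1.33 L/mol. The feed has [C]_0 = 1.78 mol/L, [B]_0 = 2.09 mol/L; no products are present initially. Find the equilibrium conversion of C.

X = 0.591

Let X = conversion of C; extent ξ = 1.78X/2 mol/L.
Concentrations: [C] = 1.78 − 1.78X; [B] = 2.09 − 0.89X; [A] = 1.78X.
K_c = [A]^2 / ([C]^2 [B]).
Setting equal to 1.33 and solving for X on (0,1) gives X = 0.591.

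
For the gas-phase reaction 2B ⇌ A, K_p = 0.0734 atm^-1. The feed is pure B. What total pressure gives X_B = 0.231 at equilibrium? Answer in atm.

Take 1 mol B as basis and let X be its fractional conversion, so ξ = 0.5X.
Species balance: n_B = 1 − X; n_A = 0.5X.
Summing: n_T = 1 − 0.5X.
K_p = p_A / (p_B^2) with p_i = (n_i/n_T)·P.
At X = 0.231: the mole-fraction product g(X) = Π y_i^ν_i = 0.1728. Since K_p = g(X)·P^{-1}, P = (g/K_p)^(1/1) = (0.1728/0.0734)^(1/1) = 2.35 atm.

P = 2.35 atm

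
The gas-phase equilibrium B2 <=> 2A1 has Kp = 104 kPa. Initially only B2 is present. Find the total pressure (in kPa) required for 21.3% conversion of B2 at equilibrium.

P = 547 kPa

Take 1 mol B2 as basis and let X be its fractional conversion, so ξ = X.
Moles: n_B2 = 1 − X; n_A1 = 2X.
Summing: n_T = 1 + X.
Kp = p_A1^2 / (p_B2) with p_i = (n_i/n_T)·P.
At X = 0.213: the mole-fraction product g(X) = Π y_i^ν_i = 0.1901. Since Kp = g(X)·P^{1}, P = (Kp/g)^(1/1) = (104/0.1901)^(1/1) = 547 kPa.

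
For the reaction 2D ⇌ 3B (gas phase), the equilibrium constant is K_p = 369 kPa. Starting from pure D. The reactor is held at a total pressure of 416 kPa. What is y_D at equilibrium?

y_D = 0.442

Basis: 1 mol D initially; let X = conversion of D. Extent ξ = 0.5X.
Species balance: n_D = 1 − X; n_B = 1.5X.
n_T = Σnᵢ = 1 + 0.5X.
With p_i = (n_i/n_T)P, K_p = p_B^3 / (p_D^2).
Equating to 369 kPa and solving on 0 < X < 1: X = 0.457.
Then n_D = 0.543, n_T = 1.23, so y_D = 0.442.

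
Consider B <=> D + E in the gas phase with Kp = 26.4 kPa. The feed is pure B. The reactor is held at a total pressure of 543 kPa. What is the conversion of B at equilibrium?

Let X = conversion of B (basis 1 mol B); extent of reaction ξ = X.
Moles: n_B = 1 − X; n_D = X; n_E = X.
Total moles n_T = 1 + X.
With p_i = (n_i/n_T)P, Kp = p_D p_E / (p_B).
Equating to 26.4 kPa and solving on 0 < X < 1: X = 0.215.

X = 0.215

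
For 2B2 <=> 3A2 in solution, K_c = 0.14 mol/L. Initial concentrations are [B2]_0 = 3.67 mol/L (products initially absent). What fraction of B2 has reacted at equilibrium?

X = 0.194

Let X = conversion of B2; extent ξ = 3.67X/2 mol/L.
Concentrations: [B2] = 3.67 − 3.67X; [A2] = 5.5X.
K_c = [A2]^3 / ([B2]^2).
Setting equal to 0.14 and solving for X on (0,1) gives X = 0.194.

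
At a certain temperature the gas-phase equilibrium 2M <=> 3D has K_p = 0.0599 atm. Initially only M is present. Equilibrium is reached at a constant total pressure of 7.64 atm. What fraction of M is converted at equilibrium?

X = 0.124

Take 1 mol M as basis and let X be its fractional conversion, so ξ = 0.5X.
Species balance: n_M = 1 − X; n_D = 1.5X.
Total moles n_T = 1 + 0.5X.
Mole fractions y_i = n_i/n_T; K_p = p_D^3 / (p_M^2) with p_i = y_i·P.
This yields a degree-3 equation in X; solving on (0,1), X = 0.124.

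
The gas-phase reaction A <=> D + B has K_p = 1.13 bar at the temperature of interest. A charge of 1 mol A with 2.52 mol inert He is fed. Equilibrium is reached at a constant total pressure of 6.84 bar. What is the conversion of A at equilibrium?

Let X = conversion of A (basis 1 mol A); extent of reaction ξ = X.
At extent ξ: n_A = 1 − X; n_D = X; n_B = X; n_I = 2.52 (inert).
Summing: n_T = 3.52 + X.
With p_i = (n_i/n_T)P, K_p = p_D p_B / (p_A).
Setting this equal to 1.13 bar and taking the physical root (0 < X < 1) gives X = 0.550.

X = 0.550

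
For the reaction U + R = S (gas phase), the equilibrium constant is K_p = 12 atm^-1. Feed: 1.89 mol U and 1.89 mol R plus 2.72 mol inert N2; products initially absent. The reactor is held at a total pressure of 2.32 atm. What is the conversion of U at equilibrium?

X = 0.733

Basis: 1.89 mol U initially; let X = conversion of U. Extent ξ = 1.89X.
Mole table: n_U = 1.89 − 1.89X; n_R = 1.89 − 1.89X; n_S = 1.89X; n_I = 2.72 (inert).
Total moles n_T = 6.5 − 1.89X.
With p_i = (n_i/n_T)P, K_p = p_S / (p_U p_R).
Setting this equal to 12 atm^-1 and taking the physical root (0 < X < 1) gives X = 0.733.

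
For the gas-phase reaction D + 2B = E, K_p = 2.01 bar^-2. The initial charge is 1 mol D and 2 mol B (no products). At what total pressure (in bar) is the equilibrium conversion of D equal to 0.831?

Let X = conversion of D (basis 1 mol D); extent of reaction ξ = X.
Mole table: n_D = 1 − X; n_B = 2 − 2X; n_E = X.
Total moles n_T = 3 − 2X.
K_p = p_E / (p_D p_B^2) with p_i = (n_i/n_T)·P.
At X = 0.831: the mole-fraction product g(X) = Π y_i^ν_i = 77.05. Since K_p = g(X)·P^{-2}, P = (g/K_p)^(1/2) = (77.05/2.01)^(1/2) = 6.19 bar.

P = 6.19 bar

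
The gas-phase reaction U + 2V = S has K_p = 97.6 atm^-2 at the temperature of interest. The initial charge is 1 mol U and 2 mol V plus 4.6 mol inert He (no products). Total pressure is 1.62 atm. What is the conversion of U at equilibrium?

Take 1 mol U as basis and let X be its fractional conversion, so ξ = X.
At extent ξ: n_U = 1 − X; n_V = 2 − 2X; n_S = X; n_I = 4.6 (inert).
Summing: n_T = 7.6 − 2X.
Mole fractions y_i = n_i/n_T; K_p = p_S / (p_U p_V^2) with p_i = y_i·P.
Setting this equal to 97.6 atm^-2 and taking the physical root (0 < X < 1) gives X = 0.703.

X = 0.703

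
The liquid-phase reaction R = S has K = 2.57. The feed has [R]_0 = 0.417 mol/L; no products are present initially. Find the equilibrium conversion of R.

X = 0.720

Let X = conversion of R; extent ξ = 0.417·X mol/L.
Concentrations: [R] = 0.417 − 0.417X; [S] = 0.417X.
K = [S] / ([R]).
Solving K = 2.57 for X ∈ (0,1): X = 0.720.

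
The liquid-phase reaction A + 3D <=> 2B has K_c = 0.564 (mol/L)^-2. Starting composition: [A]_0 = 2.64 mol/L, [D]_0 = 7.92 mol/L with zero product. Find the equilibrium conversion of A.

X = 0.646

Let X = conversion of A; extent ξ = 2.64·X mol/L.
Concentrations: [A] = 2.64 − 2.64X; [D] = 7.92 − 7.92X; [B] = 5.28X.
K_c = [B]^2 / ([A] [D]^3).
Setting equal to 0.564 and solving for X on (0,1) gives X = 0.646.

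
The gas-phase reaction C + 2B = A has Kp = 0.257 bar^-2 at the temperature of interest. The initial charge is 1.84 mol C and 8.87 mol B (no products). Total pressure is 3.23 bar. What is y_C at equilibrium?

Basis: 1.84 mol C initially; let X = conversion of C. Extent ξ = 1.84X.
Mole table: n_C = 1.84 − 1.84X; n_B = 8.87 − 3.68X; n_A = 1.84X.
n_T = Σnᵢ = 10.7 − 3.68X.
y_i = n_i/n_T, p_i = y_i·P. Kp = p_A / (p_C p_B^2).
This yields a degree-3 equation in X; solving on (0,1), X = 0.621.
Then n_C = 0.698, n_T = 8.43, so y_C = 0.083.

y_C = 0.083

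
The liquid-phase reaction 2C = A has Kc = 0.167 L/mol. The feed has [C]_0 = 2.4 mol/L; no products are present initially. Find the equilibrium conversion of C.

X = 0.344

Let X = conversion of C; extent ξ = 2.4X/2 mol/L.
Concentrations: [C] = 2.4 − 2.4X; [A] = 1.2X.
Kc = [A] / ([C]^2).
Equating to 0.167 L/mol: the physical root is X = 0.344.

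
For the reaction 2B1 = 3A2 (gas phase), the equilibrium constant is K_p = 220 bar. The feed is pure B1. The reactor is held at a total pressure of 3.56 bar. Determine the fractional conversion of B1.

Basis: 1 mol B1 initially; let X = conversion of B1. Extent ξ = 0.5X.
Moles: n_B1 = 1 − X; n_A2 = 1.5X.
Summing: n_T = 1 + 0.5X.
With p_i = (n_i/n_T)P, K_p = p_A2^3 / (p_B1^2).
Substituting and setting equal to 220 bar gives a polynomial in X; the root in (0,1) is X = 0.847.

X = 0.847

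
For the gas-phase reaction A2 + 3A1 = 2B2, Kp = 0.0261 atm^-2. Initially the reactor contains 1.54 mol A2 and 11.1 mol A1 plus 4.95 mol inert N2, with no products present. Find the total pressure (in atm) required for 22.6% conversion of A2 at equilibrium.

Let X = conversion of A2 (basis 1.54 mol A2); extent of reaction ξ = 1.54X.
Mole table: n_A2 = 1.54 − 1.54X; n_A1 = 11.1 − 4.62X; n_B2 = 3.08X; n_I = 4.95 (inert).
n_T = Σnᵢ = 17.6 − 3.08X.
Kp = p_B2^2 / (p_A2 p_A1^3) with p_i = (n_i/n_T)·P.
At X = 0.226: the mole-fraction product g(X) = Π y_i^ν_i = 0.1141. Since Kp = g(X)·P^{-2}, P = (g/Kp)^(1/2) = (0.1141/0.0261)^(1/2) = 2.09 atm.

P = 2.09 atm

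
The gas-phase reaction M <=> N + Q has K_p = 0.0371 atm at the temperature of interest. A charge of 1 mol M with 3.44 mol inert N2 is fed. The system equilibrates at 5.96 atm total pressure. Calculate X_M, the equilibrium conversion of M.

X = 0.155

Basis: 1 mol M initially; let X = conversion of M. Extent ξ = X.
Mole table: n_M = 1 − X; n_N = X; n_Q = X; n_I = 3.44 (inert).
Summing: n_T = 4.44 + X.
y_i = n_i/n_T, p_i = y_i·P. K_p = p_N p_Q / (p_M).
Substituting and setting equal to 0.0371 atm gives a polynomial in X; the root in (0,1) is X = 0.155.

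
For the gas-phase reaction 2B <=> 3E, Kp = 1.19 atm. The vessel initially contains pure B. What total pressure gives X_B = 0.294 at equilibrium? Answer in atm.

Basis: 1 mol B initially; let X = conversion of B. Extent ξ = 0.5X.
At extent ξ: n_B = 1 − X; n_E = 1.5X.
Summing: n_T = 1 + 0.5X.
Kp = p_E^3 / (p_B^2) with p_i = (n_i/n_T)·P.
At X = 0.294: the mole-fraction product g(X) = Π y_i^ν_i = 0.15. Since Kp = g(X)·P^{1}, P = (Kp/g)^(1/1) = (1.19/0.15)^(1/1) = 7.93 atm.

P = 7.93 atm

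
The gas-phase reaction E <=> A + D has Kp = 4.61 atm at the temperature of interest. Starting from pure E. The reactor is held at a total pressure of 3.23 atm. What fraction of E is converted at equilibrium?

Let X = conversion of E (basis 1 mol E); extent of reaction ξ = X.
At extent ξ: n_E = 1 − X; n_A = X; n_D = X.
n_T = Σnᵢ = 1 + X.
Mole fractions y_i = n_i/n_T; Kp = p_A p_D / (p_E) with p_i = y_i·P.
This yields a degree-2 equation in X; solving on (0,1), X = 0.767.

X = 0.767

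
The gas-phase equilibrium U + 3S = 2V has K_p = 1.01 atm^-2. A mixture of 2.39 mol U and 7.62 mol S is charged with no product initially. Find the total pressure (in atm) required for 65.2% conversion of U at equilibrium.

P = 4.64 atm

Let X = conversion of U (basis 2.39 mol U); extent of reaction ξ = 2.39X.
At extent ξ: n_U = 2.39 − 2.39X; n_S = 7.62 − 7.17X; n_V = 4.78X.
Total moles n_T = 10 − 4.78X.
K_p = p_V^2 / (p_U p_S^3) with p_i = (n_i/n_T)·P.
At X = 0.652: the mole-fraction product g(X) = Π y_i^ν_i = 21.72. Since K_p = g(X)·P^{-2}, P = (g/K_p)^(1/2) = (21.72/1.01)^(1/2) = 4.64 atm.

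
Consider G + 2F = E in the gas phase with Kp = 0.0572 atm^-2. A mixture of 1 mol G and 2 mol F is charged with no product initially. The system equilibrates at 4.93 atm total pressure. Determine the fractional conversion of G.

Let X = conversion of G (basis 1 mol G); extent of reaction ξ = X.
Species balance: n_G = 1 − X; n_F = 2 − 2X; n_E = X.
n_T = Σnᵢ = 3 − 2X.
y_i = n_i/n_T, p_i = y_i·P. Kp = p_E / (p_G p_F^2).
Equating to 0.0572 atm^-2 and solving on 0 < X < 1: X = 0.317.

X = 0.317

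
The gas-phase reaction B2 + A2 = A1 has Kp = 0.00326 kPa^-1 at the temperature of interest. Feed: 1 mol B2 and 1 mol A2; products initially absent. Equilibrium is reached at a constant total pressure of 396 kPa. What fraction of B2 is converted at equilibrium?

Let X = conversion of B2 (basis 1 mol B2); extent of reaction ξ = X.
Species balance: n_B2 = 1 − X; n_A2 = 1 − X; n_A1 = X.
Total moles n_T = 2 − X.
With p_i = (n_i/n_T)P, Kp = p_A1 / (p_B2 p_A2).
Setting this equal to 0.00326 kPa^-1 and taking the physical root (0 < X < 1) gives X = 0.339.

X = 0.339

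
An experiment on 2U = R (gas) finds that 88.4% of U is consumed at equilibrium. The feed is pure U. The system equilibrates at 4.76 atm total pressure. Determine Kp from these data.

Take 1 mol U as basis and let X be its fractional conversion, so ξ = 0.5X.
Species balance: n_U = 1 − X; n_R = 0.5X.
Summing: n_T = 1 − 0.5X.
At X = 0.884: n_U = 0.116, n_R = 0.442, n_T = 0.558.
p_i = (n_i/n_T)·P. Kp = p_R / (p_U^2) = 3.85 atm^-1.

Kp = 3.85 atm^-1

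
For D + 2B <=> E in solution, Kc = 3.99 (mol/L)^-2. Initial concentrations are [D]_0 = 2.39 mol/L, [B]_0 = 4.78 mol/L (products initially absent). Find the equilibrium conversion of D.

Let X = conversion of D; extent ξ = 2.39·X mol/L.
Concentrations: [D] = 2.39 − 2.39X; [B] = 4.78 − 4.78X; [E] = 2.39X.
Kc = [E] / ([D] [B]^2).
Equating to 3.99 (mol/L)^-2: the physical root is X = 0.794.

X = 0.794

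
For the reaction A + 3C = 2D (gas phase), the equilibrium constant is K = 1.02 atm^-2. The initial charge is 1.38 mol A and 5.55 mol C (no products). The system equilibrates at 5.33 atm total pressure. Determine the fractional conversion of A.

X = 0.783

Let X = conversion of A (basis 1.38 mol A); extent of reaction ξ = 1.38X.
At extent ξ: n_A = 1.38 − 1.38X; n_C = 5.55 − 4.14X; n_D = 2.76X.
Summing: n_T = 6.93 − 2.76X.
y_i = n_i/n_T, p_i = y_i·P. K = p_D^2 / (p_A p_C^3).
This yields a degree-4 equation in X; solving on (0,1), X = 0.783.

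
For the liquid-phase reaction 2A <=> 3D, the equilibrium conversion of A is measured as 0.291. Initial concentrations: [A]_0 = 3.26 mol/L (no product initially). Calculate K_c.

Let X = conversion of A.
Concentrations: [A] = 3.26 − 3.26X; [D] = 4.89X.
At X = 0.291: [A] = 2.31, [D] = 1.42.
K_c = [D]^3 / ([A]^2) = 0.539 mol/L.

K_c = 0.539 mol/L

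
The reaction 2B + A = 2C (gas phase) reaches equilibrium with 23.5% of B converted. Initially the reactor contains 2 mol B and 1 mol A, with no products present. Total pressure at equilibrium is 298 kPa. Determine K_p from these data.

K_p = 0.00114 kPa^-1

Basis: 2 mol B initially; let X = conversion of B. Extent ξ = X.
At extent ξ: n_B = 2 − 2X; n_A = 1 − X; n_C = 2X.
Summing: n_T = 3 − X.
At X = 0.235: n_B = 1.53, n_A = 0.765, n_C = 0.47, n_T = 2.77.
p_i = (n_i/n_T)·P. K_p = p_C^2 / (p_B^2 p_A) = 0.00114 kPa^-1.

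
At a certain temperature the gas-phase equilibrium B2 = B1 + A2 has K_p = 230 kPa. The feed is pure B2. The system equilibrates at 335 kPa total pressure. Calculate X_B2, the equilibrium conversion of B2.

Let X = conversion of B2 (basis 1 mol B2); extent of reaction ξ = X.
At extent ξ: n_B2 = 1 − X; n_B1 = X; n_A2 = X.
Total moles n_T = 1 + X.
Mole fractions y_i = n_i/n_T; K_p = p_B1 p_A2 / (p_B2) with p_i = y_i·P.
Substituting and setting equal to 230 kPa gives a polynomial in X; the root in (0,1) is X = 0.638.

X = 0.638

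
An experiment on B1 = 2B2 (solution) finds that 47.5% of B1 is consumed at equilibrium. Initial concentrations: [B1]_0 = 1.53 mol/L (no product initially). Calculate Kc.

Kc = 2.63 mol/L

Let X = conversion of B1.
Concentrations: [B1] = 1.53 − 1.53X; [B2] = 3.06X.
At X = 0.475: [B1] = 0.803, [B2] = 1.45.
Kc = [B2]^2 / ([B1]) = 2.63 mol/L.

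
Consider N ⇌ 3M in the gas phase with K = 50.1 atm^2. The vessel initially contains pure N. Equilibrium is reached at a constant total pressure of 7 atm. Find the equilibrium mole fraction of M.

Basis: 1 mol N initially; let X = conversion of N. Extent ξ = X.
At extent ξ: n_N = 1 − X; n_M = 3X.
n_T = Σnᵢ = 1 + 2X.
Mole fractions y_i = n_i/n_T; K = p_M^3 / (p_N) with p_i = y_i·P.
Setting this equal to 50.1 atm^2 and taking the physical root (0 < X < 1) gives X = 0.421.
Then n_M = 1.26, n_T = 1.84, so y_M = 0.685.

y_M = 0.685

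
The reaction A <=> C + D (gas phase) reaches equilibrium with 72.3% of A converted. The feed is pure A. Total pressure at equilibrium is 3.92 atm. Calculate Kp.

Take 1 mol A as basis and let X be its fractional conversion, so ξ = X.
At extent ξ: n_A = 1 − X; n_C = X; n_D = X.
n_T = Σnᵢ = 1 + X.
At X = 0.723: n_A = 0.277, n_C = 0.723, n_D = 0.723, n_T = 1.72.
p_i = (n_i/n_T)·P. Kp = p_C p_D / (p_A) = 4.29 atm.

Kp = 4.29 atm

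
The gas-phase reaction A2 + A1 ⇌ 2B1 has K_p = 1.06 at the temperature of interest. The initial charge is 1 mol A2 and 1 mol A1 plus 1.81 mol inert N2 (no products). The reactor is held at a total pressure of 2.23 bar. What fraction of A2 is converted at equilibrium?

X = 0.340

Let X = conversion of A2 (basis 1 mol A2); extent of reaction ξ = X.
Moles: n_A2 = 1 − X; n_A1 = 1 − X; n_B1 = 2X; n_I = 1.81 (inert).
Total moles n_T = 3.81 (Δν = 0, constant).
Mole fractions y_i = n_i/n_T; K_p = p_B1^2 / (p_A2 p_A1) with p_i = y_i·P.
Equating to 1.06 and solving on 0 < X < 1: X = 0.340.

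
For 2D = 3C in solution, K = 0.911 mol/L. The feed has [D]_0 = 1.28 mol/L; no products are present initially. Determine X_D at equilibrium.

Let X = conversion of D; extent ξ = 1.28X/2 mol/L.
Concentrations: [D] = 1.28 − 1.28X; [C] = 1.92X.
K = [C]^3 / ([D]^2).
Setting equal to 0.911 and solving for X on (0,1) gives X = 0.416.

X = 0.416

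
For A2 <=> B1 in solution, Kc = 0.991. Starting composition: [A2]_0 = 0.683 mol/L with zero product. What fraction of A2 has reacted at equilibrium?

X = 0.498

Let X = conversion of A2; extent ξ = 0.683·X mol/L.
Concentrations: [A2] = 0.683 − 0.683X; [B1] = 0.683X.
Kc = [B1] / ([A2]).
Setting equal to 0.991 and solving for X on (0,1) gives X = 0.498.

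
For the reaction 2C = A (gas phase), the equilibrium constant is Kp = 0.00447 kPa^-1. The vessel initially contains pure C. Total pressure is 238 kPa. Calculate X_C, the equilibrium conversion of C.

X = 0.564

Let X = conversion of C (basis 1 mol C); extent of reaction ξ = 0.5X.
Species balance: n_C = 1 − X; n_A = 0.5X.
Summing: n_T = 1 − 0.5X.
y_i = n_i/n_T, p_i = y_i·P. Kp = p_A / (p_C^2).
Substituting and setting equal to 0.00447 kPa^-1 gives a polynomial in X; the root in (0,1) is X = 0.564.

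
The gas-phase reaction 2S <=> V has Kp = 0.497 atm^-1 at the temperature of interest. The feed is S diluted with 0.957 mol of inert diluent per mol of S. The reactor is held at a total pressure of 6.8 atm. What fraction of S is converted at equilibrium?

X = 0.613

Basis: 1 mol S initially; let X = conversion of S. Extent ξ = 0.5X.
At extent ξ: n_S = 1 − X; n_V = 0.5X; n_I = 0.957 (inert).
n_T = Σnᵢ = 1.96 − 0.5X.
y_i = n_i/n_T, p_i = y_i·P. Kp = p_V / (p_S^2).
Setting this equal to 0.497 atm^-1 and taking the physical root (0 < X < 1) gives X = 0.613.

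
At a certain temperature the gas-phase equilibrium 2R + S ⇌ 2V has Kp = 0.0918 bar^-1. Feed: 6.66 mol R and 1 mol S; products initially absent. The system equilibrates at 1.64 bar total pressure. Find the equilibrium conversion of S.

Take 1 mol S as basis and let X be its fractional conversion, so ξ = X.
Species balance: n_R = 6.66 − 2X; n_S = 1 − X; n_V = 2X.
Summing: n_T = 7.66 − X.
With p_i = (n_i/n_T)P, Kp = p_V^2 / (p_R^2 p_S).
Substituting and setting equal to 0.0918 bar^-1 gives a polynomial in X; the root in (0,1) is X = 0.346.

X = 0.346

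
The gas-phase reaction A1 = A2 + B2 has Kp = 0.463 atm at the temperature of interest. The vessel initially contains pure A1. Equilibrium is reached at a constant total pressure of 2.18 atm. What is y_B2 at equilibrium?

Take 1 mol A1 as basis and let X be its fractional conversion, so ξ = X.
Mole table: n_A1 = 1 − X; n_A2 = X; n_B2 = X.
n_T = Σnᵢ = 1 + X.
With p_i = (n_i/n_T)P, Kp = p_A2 p_B2 / (p_A1).
Setting this equal to 0.463 atm and taking the physical root (0 < X < 1) gives X = 0.419.
Then n_B2 = 0.419, n_T = 1.42, so y_B2 = 0.295.

y_B2 = 0.295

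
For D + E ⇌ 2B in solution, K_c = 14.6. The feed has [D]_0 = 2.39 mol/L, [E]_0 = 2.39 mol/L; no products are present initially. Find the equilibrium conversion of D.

Let X = conversion of D; extent ξ = 2.39·X mol/L.
Concentrations: [D] = 2.39 − 2.39X; [E] = 2.39 − 2.39X; [B] = 4.78X.
K_c = [B]^2 / ([D] [E]).
Solving K_c = 14.6 for X ∈ (0,1): X = 0.656.

X = 0.656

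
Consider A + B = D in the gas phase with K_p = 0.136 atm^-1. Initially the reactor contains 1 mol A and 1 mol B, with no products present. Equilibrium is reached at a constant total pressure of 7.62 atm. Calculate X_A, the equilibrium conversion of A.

Let X = conversion of A (basis 1 mol A); extent of reaction ξ = X.
Species balance: n_A = 1 − X; n_B = 1 − X; n_D = X.
Summing: n_T = 2 − X.
With p_i = (n_i/n_T)P, K_p = p_D / (p_A p_B).
Substituting and setting equal to 0.136 atm^-1 gives a polynomial in X; the root in (0,1) is X = 0.299.

X = 0.299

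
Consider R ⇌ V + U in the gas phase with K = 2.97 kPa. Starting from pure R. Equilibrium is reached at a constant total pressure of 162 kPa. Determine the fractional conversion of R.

X = 0.134

Basis: 1 mol R initially; let X = conversion of R. Extent ξ = X.
At extent ξ: n_R = 1 − X; n_V = X; n_U = X.
Summing: n_T = 1 + X.
Mole fractions y_i = n_i/n_T; K = p_V p_U / (p_R) with p_i = y_i·P.
Equating to 2.97 kPa and solving on 0 < X < 1: X = 0.134.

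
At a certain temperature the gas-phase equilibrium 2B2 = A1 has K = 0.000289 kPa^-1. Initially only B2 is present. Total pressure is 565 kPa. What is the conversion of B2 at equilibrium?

X = 0.222

Let X = conversion of B2 (basis 1 mol B2); extent of reaction ξ = 0.5X.
Moles: n_B2 = 1 − X; n_A1 = 0.5X.
Summing: n_T = 1 − 0.5X.
With p_i = (n_i/n_T)P, K = p_A1 / (p_B2^2).
Setting this equal to 0.000289 kPa^-1 and taking the physical root (0 < X < 1) gives X = 0.222.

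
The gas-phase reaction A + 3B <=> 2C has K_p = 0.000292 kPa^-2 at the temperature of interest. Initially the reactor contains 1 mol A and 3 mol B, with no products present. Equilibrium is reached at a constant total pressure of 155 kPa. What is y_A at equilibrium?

Basis: 1 mol A initially; let X = conversion of A. Extent ξ = X.
Mole table: n_A = 1 − X; n_B = 3 − 3X; n_C = 2X.
n_T = Σnᵢ = 4 − 2X.
y_i = n_i/n_T, p_i = y_i·P. K_p = p_C^2 / (p_A p_B^3).
Setting this equal to 0.000292 kPa^-2 and taking the physical root (0 < X < 1) gives X = 0.525.
Then n_A = 0.475, n_T = 2.95, so y_A = 0.161.

y_A = 0.161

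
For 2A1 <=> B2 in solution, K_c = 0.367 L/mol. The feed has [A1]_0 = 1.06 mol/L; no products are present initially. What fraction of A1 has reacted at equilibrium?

X = 0.339

Let X = conversion of A1; extent ξ = 1.06X/2 mol/L.
Concentrations: [A1] = 1.06 − 1.06X; [B2] = 0.53X.
K_c = [B2] / ([A1]^2).
Solving K_c = 0.367 for X ∈ (0,1): X = 0.339.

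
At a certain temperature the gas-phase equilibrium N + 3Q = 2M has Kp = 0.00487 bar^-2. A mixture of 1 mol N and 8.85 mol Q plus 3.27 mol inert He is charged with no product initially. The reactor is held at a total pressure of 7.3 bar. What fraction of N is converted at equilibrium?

Let X = conversion of N (basis 1 mol N); extent of reaction ξ = X.
Moles: n_N = 1 − X; n_Q = 8.85 − 3X; n_M = 2X; n_I = 3.27 (inert).
n_T = Σnᵢ = 13.1 − 2X.
Mole fractions y_i = n_i/n_T; Kp = p_M^2 / (p_N p_Q^3) with p_i = y_i·P.
Equating to 0.00487 bar^-2 and solving on 0 < X < 1: X = 0.357.

X = 0.357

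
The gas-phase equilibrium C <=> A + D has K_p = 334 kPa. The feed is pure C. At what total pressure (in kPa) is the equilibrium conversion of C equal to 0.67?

P = 410 kPa

Let X = conversion of C (basis 1 mol C); extent of reaction ξ = X.
Mole table: n_C = 1 − X; n_A = X; n_D = X.
Total moles n_T = 1 + X.
K_p = p_A p_D / (p_C) with p_i = (n_i/n_T)·P.
At X = 0.67: the mole-fraction product g(X) = Π y_i^ν_i = 0.8146. Since K_p = g(X)·P^{1}, P = (K_p/g)^(1/1) = (334/0.8146)^(1/1) = 410 kPa.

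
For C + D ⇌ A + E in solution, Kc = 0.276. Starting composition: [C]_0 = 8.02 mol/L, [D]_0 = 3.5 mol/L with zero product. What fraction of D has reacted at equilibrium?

Let X = conversion of D; extent ξ = 3.5·X mol/L.
Concentrations: [C] = 8.02 − 3.5X; [D] = 3.5 − 3.5X; [A] = 3.5X; [E] = 3.5X.
Kc = [A] [E] / ([C] [D]).
This equals 0.276 at X = 0.498 (the root in 0 < X < 1).

X = 0.498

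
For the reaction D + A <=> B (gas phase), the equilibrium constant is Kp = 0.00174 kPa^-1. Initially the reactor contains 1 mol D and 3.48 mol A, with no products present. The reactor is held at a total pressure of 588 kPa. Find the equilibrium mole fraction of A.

Let X = conversion of D (basis 1 mol D); extent of reaction ξ = X.
Species balance: n_D = 1 − X; n_A = 3.48 − X; n_B = X.
Total moles n_T = 4.48 − X.
With p_i = (n_i/n_T)P, Kp = p_B / (p_D p_A).
Equating to 0.00174 kPa^-1 and solving on 0 < X < 1: X = 0.435.
Then n_A = 3.04, n_T = 4.04, so y_A = 0.753.

y_A = 0.753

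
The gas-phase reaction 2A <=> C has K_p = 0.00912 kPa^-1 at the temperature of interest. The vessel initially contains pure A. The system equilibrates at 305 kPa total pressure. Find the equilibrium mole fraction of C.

Take 1 mol A as basis and let X be its fractional conversion, so ξ = 0.5X.
Moles: n_A = 1 − X; n_C = 0.5X.
Summing: n_T = 1 − 0.5X.
y_i = n_i/n_T, p_i = y_i·P. K_p = p_C / (p_A^2).
This yields a degree-2 equation in X; solving on (0,1), X = 0.713.
Then n_C = 0.356, n_T = 0.644, so y_C = 0.554.

y_C = 0.554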